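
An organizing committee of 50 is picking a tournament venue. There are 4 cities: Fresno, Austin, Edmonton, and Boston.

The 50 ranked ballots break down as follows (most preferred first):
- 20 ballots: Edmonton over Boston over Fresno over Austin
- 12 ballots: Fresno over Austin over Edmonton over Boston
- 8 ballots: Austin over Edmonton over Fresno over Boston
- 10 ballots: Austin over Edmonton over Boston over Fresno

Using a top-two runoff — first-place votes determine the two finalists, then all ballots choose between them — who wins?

Austin

Round 1 first-place votes: Fresno 12, Austin 18, Edmonton 20, Boston 0. Edmonton and Austin advance.
Runoff: Edmonton is ranked above Austin on 20 ballots, Austin above Edmonton on 30.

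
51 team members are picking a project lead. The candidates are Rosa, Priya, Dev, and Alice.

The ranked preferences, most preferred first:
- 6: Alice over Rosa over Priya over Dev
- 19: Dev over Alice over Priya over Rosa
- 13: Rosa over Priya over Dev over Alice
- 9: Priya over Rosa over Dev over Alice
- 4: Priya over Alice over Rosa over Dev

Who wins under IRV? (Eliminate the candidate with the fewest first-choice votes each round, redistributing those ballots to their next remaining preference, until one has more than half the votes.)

Rosa

Round 1: Rosa 13, Priya 13, Dev 19, Alice 6. Alice eliminated.
Round 2: Rosa 19, Priya 13, Dev 19. Priya eliminated.
Round 3: Rosa 32, Dev 19. Rosa has a majority (≥26).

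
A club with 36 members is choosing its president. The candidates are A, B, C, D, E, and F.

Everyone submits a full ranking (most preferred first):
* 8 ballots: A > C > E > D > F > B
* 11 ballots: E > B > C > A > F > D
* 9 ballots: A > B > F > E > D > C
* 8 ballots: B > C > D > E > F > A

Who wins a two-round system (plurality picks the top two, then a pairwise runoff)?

E

Round 1 first-place votes: A 17, B 8, C 0, D 0, E 11, F 0. A and E advance.
Runoff: A is ranked above E on 17 ballots, E above A on 19.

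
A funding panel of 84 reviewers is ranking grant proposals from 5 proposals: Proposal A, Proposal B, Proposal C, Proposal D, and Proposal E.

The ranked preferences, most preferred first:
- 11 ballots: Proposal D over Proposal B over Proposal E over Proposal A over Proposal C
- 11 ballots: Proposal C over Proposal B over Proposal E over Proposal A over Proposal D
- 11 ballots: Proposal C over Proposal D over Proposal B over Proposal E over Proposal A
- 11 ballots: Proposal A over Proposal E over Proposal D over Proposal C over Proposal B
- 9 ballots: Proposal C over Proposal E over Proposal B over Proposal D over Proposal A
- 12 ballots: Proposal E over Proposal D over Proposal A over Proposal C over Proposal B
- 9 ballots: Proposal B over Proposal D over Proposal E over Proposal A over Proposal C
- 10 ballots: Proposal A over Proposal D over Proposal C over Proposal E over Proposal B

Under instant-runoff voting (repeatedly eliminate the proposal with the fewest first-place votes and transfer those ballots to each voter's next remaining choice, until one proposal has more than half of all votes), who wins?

Round 1: Proposal A 21, Proposal B 9, Proposal C 31, Proposal D 11, Proposal E 12. Proposal B eliminated.
Round 2: Proposal A 21, Proposal C 31, Proposal D 20, Proposal E 12. Proposal E eliminated.
Round 3: Proposal A 21, Proposal C 31, Proposal D 32. Proposal A eliminated.
Round 4: Proposal C 31, Proposal D 53. Proposal D has a majority (≥43).

Proposal D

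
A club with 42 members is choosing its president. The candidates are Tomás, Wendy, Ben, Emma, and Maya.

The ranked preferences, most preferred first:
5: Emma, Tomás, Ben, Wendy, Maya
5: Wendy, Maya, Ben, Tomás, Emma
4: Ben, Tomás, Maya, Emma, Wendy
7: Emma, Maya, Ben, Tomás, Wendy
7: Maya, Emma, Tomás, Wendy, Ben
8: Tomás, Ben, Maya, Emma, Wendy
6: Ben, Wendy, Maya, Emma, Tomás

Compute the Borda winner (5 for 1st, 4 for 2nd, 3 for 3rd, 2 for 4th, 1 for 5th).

Maya

Tomás: 5×4 + 5×2 + 4×4 + 7×2 + 7×3 + 8×5 + 6×1 = 127
Wendy: 5×2 + 5×5 + 4×1 + 7×1 + 7×2 + 8×1 + 6×4 = 92
Ben: 5×3 + 5×3 + 4×5 + 7×3 + 7×1 + 8×4 + 6×5 = 140
Emma: 5×5 + 5×1 + 4×2 + 7×5 + 7×4 + 8×2 + 6×2 = 129
Maya: 5×1 + 5×4 + 4×3 + 7×4 + 7×5 + 8×3 + 6×3 = 142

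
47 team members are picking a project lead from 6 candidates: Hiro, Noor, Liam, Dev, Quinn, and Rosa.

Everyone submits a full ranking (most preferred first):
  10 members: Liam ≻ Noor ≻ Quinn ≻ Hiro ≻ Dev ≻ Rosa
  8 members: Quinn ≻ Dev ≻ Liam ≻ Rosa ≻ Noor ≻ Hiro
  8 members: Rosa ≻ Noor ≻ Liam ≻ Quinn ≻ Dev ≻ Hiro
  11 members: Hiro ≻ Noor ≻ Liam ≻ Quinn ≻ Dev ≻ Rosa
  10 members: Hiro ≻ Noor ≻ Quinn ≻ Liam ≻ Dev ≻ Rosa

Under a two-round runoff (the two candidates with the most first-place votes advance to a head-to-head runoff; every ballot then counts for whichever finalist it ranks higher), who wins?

Liam

Round 1 first-place votes: Hiro 21, Noor 0, Liam 10, Dev 0, Quinn 8, Rosa 8. Hiro and Liam advance.
Runoff: Hiro is ranked above Liam on 21 ballots, Liam above Hiro on 26.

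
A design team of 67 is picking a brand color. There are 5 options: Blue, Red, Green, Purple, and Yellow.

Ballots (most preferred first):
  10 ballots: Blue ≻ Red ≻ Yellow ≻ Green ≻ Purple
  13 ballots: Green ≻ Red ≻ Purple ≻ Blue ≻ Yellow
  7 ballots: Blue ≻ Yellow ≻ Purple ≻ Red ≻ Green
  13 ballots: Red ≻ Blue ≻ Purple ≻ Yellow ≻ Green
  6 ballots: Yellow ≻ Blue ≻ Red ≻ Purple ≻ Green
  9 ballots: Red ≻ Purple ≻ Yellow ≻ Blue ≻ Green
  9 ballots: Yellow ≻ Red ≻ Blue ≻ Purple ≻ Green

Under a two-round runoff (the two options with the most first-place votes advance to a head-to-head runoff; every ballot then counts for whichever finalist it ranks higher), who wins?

Red

Round 1 first-place votes: Blue 17, Red 22, Green 13, Purple 0, Yellow 15. Red and Blue advance.
Runoff: Red is ranked above Blue on 44 ballots, Blue above Red on 23.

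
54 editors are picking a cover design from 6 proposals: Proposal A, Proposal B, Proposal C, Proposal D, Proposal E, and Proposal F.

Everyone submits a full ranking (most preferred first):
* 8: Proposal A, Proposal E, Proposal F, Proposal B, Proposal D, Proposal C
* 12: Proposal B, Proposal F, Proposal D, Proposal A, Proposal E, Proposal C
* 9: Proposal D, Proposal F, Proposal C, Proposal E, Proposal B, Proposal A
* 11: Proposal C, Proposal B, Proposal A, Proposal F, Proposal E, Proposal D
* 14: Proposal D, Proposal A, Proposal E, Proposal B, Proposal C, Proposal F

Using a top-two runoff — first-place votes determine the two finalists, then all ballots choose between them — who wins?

Proposal B

Round 1 first-place votes: Proposal A 8, Proposal B 12, Proposal C 11, Proposal D 23, Proposal E 0, Proposal F 0. Proposal D and Proposal B advance.
Runoff: Proposal D is ranked above Proposal B on 23 ballots, Proposal B above Proposal D on 31.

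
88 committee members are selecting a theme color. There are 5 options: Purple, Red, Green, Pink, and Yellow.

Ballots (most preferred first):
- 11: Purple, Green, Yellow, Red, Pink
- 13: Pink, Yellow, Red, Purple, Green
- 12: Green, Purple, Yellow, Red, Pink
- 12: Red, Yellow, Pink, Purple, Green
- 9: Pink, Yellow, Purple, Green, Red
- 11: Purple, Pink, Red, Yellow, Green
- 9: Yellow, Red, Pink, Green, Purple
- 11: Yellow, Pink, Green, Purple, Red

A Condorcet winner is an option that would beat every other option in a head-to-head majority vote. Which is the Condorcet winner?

Yellow vs Purple: 54–34
Yellow vs Red: 65–23
Yellow vs Green: 65–23
Yellow vs Pink: 55–33
Yellow beats every other option.

Yellow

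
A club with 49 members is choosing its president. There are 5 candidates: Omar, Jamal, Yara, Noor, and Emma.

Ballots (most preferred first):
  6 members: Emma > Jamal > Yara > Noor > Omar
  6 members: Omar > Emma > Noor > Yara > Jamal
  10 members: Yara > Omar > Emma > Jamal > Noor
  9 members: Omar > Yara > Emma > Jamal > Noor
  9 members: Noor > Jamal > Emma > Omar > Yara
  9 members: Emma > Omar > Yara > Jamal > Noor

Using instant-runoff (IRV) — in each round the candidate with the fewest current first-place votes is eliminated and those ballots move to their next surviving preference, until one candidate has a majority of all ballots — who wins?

Omar

Round 1: Omar 15, Jamal 0, Yara 10, Noor 9, Emma 15. Jamal eliminated.
Round 2: Omar 15, Yara 10, Noor 9, Emma 15. Noor eliminated.
Round 3: Omar 15, Yara 10, Emma 24. Yara eliminated.
Round 4: Omar 25, Emma 24. Omar has a majority (≥25).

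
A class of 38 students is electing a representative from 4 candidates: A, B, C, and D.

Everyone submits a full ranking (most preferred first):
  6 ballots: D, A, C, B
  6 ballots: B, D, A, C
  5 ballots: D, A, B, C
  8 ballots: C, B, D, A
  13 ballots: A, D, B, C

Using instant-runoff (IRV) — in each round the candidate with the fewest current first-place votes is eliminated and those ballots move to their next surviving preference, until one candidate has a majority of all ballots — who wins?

Round 1: A 13, B 6, C 8, D 11. B eliminated.
Round 2: A 13, C 8, D 17. C eliminated.
Round 3: A 13, D 25. D has a majority (≥20).

D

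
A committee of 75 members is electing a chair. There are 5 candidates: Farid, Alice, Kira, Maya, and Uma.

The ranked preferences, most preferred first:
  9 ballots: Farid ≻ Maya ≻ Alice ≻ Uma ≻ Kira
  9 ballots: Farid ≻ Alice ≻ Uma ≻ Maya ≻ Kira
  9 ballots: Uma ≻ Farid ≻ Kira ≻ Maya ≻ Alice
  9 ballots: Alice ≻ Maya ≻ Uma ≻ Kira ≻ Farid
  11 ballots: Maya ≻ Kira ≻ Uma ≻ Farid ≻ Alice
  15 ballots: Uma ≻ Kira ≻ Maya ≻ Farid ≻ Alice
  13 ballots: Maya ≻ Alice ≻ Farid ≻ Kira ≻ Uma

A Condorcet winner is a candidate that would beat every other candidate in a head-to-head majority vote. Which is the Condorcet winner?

Maya

Maya vs Farid: 48–27
Maya vs Alice: 57–18
Maya vs Kira: 51–24
Maya vs Uma: 42–33
Maya beats every other candidate.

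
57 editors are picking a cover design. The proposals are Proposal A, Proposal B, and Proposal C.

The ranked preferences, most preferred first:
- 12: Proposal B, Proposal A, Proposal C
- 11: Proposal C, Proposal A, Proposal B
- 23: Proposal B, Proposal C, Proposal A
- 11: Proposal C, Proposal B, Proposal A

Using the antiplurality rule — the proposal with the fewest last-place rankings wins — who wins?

Proposal B

Last-place votes: Proposal A 34, Proposal B 11, Proposal C 12.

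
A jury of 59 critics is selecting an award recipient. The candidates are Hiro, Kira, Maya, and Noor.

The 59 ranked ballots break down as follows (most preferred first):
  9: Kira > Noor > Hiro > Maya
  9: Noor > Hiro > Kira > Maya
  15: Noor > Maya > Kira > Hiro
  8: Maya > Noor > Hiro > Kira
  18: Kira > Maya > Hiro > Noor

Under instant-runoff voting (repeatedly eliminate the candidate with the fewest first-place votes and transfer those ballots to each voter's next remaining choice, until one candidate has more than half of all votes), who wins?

Round 1: Hiro 0, Kira 27, Maya 8, Noor 24. Hiro eliminated.
Round 2: Kira 27, Maya 8, Noor 24. Maya eliminated.
Round 3: Kira 27, Noor 32. Noor has a majority (≥30).

Noor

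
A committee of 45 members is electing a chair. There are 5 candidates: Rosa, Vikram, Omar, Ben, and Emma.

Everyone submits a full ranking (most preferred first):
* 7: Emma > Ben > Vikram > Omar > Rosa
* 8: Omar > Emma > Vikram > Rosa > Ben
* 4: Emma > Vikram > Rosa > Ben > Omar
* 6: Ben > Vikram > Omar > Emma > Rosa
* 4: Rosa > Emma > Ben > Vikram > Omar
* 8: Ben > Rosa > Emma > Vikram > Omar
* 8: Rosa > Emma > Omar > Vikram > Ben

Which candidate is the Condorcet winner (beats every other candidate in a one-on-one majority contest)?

Emma vs Rosa: 25–20
Emma vs Vikram: 39–6
Emma vs Omar: 31–14
Emma vs Ben: 31–14
Emma beats every other candidate.

Emma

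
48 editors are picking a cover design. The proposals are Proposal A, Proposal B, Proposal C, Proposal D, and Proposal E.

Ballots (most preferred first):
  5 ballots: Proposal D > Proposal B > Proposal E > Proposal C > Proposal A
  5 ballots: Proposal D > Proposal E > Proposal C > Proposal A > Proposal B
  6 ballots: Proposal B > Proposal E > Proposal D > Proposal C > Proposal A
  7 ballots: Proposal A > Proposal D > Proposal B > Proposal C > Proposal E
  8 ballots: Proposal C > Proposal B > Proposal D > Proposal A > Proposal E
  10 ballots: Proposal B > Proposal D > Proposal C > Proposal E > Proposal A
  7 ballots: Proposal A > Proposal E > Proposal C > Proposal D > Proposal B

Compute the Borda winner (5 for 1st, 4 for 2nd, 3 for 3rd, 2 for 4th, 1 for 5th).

Proposal D

Proposal A: 5×1 + 5×2 + 6×1 + 7×5 + 8×2 + 10×1 + 7×5 = 117
Proposal B: 5×4 + 5×1 + 6×5 + 7×3 + 8×4 + 10×5 + 7×1 = 165
Proposal C: 5×2 + 5×3 + 6×2 + 7×2 + 8×5 + 10×3 + 7×3 = 142
Proposal D: 5×5 + 5×5 + 6×3 + 7×4 + 8×3 + 10×4 + 7×2 = 174
Proposal E: 5×3 + 5×4 + 6×4 + 7×1 + 8×1 + 10×2 + 7×4 = 122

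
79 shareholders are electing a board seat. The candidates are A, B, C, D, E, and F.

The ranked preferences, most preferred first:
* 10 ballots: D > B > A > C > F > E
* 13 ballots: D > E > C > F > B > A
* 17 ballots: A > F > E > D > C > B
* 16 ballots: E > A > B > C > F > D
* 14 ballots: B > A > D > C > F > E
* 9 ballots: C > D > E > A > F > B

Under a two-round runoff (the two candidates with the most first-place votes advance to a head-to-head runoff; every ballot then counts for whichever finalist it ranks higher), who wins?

A

Round 1 first-place votes: A 17, B 14, C 9, D 23, E 16, F 0. D and A advance.
Runoff: D is ranked above A on 32 ballots, A above D on 47.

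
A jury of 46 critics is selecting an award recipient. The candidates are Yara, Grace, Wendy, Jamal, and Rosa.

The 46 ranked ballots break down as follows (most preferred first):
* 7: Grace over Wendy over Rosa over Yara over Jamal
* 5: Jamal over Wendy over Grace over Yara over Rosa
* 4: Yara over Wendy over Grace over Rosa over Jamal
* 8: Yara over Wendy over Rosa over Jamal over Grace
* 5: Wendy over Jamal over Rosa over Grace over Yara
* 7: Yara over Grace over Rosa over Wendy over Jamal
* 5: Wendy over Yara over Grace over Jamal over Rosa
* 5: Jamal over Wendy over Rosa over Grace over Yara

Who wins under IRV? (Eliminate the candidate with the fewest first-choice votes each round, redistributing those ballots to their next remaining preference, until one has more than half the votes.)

Wendy

Round 1: Yara 19, Grace 7, Wendy 10, Jamal 10, Rosa 0. Rosa eliminated.
Round 2: Yara 19, Grace 7, Wendy 10, Jamal 10. Grace eliminated.
Round 3: Yara 19, Wendy 17, Jamal 10. Jamal eliminated.
Round 4: Yara 19, Wendy 27. Wendy has a majority (≥24).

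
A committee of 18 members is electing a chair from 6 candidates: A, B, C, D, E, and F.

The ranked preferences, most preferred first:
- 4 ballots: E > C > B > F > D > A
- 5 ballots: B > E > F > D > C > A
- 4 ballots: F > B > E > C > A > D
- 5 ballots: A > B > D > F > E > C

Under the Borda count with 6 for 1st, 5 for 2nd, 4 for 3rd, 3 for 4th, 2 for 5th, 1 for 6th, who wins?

A: 4×1 + 5×1 + 4×2 + 5×6 = 47
B: 4×4 + 5×6 + 4×5 + 5×5 = 91
C: 4×5 + 5×2 + 4×3 + 5×1 = 47
D: 4×2 + 5×3 + 4×1 + 5×4 = 47
E: 4×6 + 5×5 + 4×4 + 5×2 = 75
F: 4×3 + 5×4 + 4×6 + 5×3 = 71

B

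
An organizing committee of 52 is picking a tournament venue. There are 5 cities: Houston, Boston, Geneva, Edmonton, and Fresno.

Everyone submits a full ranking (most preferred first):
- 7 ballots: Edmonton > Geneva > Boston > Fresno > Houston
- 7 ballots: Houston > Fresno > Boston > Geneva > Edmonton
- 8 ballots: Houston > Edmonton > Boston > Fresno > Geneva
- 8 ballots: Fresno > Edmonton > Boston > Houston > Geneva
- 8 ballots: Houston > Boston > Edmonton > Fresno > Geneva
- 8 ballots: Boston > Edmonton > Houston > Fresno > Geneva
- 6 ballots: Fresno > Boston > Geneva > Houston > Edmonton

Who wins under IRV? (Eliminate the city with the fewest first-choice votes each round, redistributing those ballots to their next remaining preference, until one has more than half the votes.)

Round 1: Houston 23, Boston 8, Geneva 0, Edmonton 7, Fresno 14. Geneva eliminated.
Round 2: Houston 23, Boston 8, Edmonton 7, Fresno 14. Edmonton eliminated.
Round 3: Houston 23, Boston 15, Fresno 14. Fresno eliminated.
Round 4: Houston 23, Boston 29. Boston has a majority (≥27).

Boston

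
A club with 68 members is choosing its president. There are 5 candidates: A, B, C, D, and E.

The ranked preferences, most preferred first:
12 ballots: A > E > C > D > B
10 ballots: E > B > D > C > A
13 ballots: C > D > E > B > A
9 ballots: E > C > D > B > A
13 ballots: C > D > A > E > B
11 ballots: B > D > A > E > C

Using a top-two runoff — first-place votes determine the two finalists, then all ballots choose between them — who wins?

E

Round 1 first-place votes: A 12, B 11, C 26, D 0, E 19. C and E advance.
Runoff: C is ranked above E on 26 ballots, E above C on 42.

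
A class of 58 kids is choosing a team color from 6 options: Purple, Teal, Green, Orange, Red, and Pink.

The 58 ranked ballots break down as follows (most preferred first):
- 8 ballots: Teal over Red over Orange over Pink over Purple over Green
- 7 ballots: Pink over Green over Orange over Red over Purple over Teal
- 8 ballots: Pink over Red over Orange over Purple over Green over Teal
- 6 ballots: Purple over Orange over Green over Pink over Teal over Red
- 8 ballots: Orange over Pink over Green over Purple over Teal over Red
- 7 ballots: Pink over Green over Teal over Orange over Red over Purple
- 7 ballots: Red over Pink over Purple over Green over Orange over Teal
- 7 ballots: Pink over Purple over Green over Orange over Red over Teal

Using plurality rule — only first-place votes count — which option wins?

First-place votes: Purple 6, Teal 8, Green 0, Orange 8, Red 7, Pink 29.

Pink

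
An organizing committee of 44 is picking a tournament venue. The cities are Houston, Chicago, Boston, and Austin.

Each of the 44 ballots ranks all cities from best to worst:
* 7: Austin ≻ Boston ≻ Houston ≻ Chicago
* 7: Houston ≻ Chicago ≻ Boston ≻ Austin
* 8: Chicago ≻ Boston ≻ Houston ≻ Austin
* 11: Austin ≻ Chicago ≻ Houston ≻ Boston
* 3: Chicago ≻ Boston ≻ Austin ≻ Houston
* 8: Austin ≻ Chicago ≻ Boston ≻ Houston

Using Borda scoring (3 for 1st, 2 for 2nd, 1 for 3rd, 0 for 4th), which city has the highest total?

Houston: 7×1 + 7×3 + 8×1 + 11×1 + 3×0 + 8×0 = 47
Chicago: 7×0 + 7×2 + 8×3 + 11×2 + 3×3 + 8×2 = 85
Boston: 7×2 + 7×1 + 8×2 + 11×0 + 3×2 + 8×1 = 51
Austin: 7×3 + 7×0 + 8×0 + 11×3 + 3×1 + 8×3 = 81

Chicago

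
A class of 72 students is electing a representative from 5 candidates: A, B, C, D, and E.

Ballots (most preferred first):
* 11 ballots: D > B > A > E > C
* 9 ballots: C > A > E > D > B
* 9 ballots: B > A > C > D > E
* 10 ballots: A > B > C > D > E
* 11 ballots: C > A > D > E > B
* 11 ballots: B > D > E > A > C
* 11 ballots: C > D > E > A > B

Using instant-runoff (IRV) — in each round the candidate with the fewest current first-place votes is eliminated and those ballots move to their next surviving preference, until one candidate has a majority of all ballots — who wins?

B

Round 1: A 10, B 20, C 31, D 11, E 0. E eliminated.
Round 2: A 10, B 20, C 31, D 11. A eliminated.
Round 3: B 30, C 31, D 11. D eliminated.
Round 4: B 41, C 31. B has a majority (≥37).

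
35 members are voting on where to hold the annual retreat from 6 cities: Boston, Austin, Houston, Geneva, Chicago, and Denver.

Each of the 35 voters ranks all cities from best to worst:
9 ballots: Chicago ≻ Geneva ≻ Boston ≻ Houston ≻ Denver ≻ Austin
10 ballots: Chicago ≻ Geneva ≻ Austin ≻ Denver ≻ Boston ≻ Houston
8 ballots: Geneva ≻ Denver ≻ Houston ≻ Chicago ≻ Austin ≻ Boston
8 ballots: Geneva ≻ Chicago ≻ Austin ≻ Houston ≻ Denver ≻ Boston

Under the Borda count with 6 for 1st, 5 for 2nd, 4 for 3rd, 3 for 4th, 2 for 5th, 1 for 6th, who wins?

Geneva

Boston: 9×4 + 10×2 + 8×1 + 8×1 = 72
Austin: 9×1 + 10×4 + 8×2 + 8×4 = 97
Houston: 9×3 + 10×1 + 8×4 + 8×3 = 93
Geneva: 9×5 + 10×5 + 8×6 + 8×6 = 191
Chicago: 9×6 + 10×6 + 8×3 + 8×5 = 178
Denver: 9×2 + 10×3 + 8×5 + 8×2 = 104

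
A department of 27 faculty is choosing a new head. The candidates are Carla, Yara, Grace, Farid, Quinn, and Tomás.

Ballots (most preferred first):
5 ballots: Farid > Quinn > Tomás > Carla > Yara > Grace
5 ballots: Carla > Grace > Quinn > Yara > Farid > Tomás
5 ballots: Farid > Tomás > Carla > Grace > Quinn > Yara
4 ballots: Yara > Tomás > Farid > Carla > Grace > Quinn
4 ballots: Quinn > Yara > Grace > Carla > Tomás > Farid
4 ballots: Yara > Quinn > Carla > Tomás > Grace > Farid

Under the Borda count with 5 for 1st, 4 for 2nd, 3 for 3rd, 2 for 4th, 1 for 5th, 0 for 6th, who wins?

Carla

Carla: 5×2 + 5×5 + 5×3 + 4×2 + 4×2 + 4×3 = 78
Yara: 5×1 + 5×2 + 5×0 + 4×5 + 4×4 + 4×5 = 71
Grace: 5×0 + 5×4 + 5×2 + 4×1 + 4×3 + 4×1 = 50
Farid: 5×5 + 5×1 + 5×5 + 4×3 + 4×0 + 4×0 = 67
Quinn: 5×4 + 5×3 + 5×1 + 4×0 + 4×5 + 4×4 = 76
Tomás: 5×3 + 5×0 + 5×4 + 4×4 + 4×1 + 4×2 = 63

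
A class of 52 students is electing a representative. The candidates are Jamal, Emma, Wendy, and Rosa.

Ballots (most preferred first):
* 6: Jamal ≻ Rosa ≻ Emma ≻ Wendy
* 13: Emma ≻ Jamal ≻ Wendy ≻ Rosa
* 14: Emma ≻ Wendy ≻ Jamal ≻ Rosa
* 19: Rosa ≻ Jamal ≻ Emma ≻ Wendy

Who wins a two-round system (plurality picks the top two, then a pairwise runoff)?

Round 1 first-place votes: Jamal 6, Emma 27, Wendy 0, Rosa 19. Emma and Rosa advance.
Runoff: Emma is ranked above Rosa on 27 ballots, Rosa above Emma on 25.

Emma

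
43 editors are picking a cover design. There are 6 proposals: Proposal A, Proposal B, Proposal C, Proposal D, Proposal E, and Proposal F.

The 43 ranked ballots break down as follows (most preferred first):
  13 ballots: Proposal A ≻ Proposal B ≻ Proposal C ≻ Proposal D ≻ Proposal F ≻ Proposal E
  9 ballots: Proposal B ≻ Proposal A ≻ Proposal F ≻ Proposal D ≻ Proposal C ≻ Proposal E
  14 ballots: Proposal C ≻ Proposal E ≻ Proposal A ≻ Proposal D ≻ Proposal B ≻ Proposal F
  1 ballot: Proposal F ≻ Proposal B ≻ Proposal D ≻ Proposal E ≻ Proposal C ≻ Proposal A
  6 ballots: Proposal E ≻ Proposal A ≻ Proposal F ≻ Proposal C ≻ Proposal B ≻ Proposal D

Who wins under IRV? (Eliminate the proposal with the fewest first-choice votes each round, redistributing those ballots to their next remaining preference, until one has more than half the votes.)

Round 1: Proposal A 13, Proposal B 9, Proposal C 14, Proposal D 0, Proposal E 6, Proposal F 1. Proposal D eliminated.
Round 2: Proposal A 13, Proposal B 9, Proposal C 14, Proposal E 6, Proposal F 1. Proposal F eliminated.
Round 3: Proposal A 13, Proposal B 10, Proposal C 14, Proposal E 6. Proposal E eliminated.
Round 4: Proposal A 19, Proposal B 10, Proposal C 14. Proposal B eliminated.
Round 5: Proposal A 28, Proposal C 15. Proposal A has a majority (≥22).

Proposal A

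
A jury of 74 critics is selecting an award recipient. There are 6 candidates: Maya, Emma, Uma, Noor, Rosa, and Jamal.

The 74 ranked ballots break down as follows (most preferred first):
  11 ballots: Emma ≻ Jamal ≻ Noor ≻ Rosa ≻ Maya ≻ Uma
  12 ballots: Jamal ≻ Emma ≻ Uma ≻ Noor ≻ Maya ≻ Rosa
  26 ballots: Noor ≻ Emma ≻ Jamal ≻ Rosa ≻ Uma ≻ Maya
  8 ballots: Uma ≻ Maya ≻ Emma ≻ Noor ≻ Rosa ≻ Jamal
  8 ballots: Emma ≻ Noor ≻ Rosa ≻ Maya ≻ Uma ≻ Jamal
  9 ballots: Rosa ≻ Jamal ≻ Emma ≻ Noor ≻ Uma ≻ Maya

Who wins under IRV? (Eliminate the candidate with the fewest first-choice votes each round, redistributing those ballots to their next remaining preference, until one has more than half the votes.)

Round 1: Maya 0, Emma 19, Uma 8, Noor 26, Rosa 9, Jamal 12. Maya eliminated.
Round 2: Emma 19, Uma 8, Noor 26, Rosa 9, Jamal 12. Uma eliminated.
Round 3: Emma 27, Noor 26, Rosa 9, Jamal 12. Rosa eliminated.
Round 4: Emma 27, Noor 26, Jamal 21. Jamal eliminated.
Round 5: Emma 48, Noor 26. Emma has a majority (≥38).

Emma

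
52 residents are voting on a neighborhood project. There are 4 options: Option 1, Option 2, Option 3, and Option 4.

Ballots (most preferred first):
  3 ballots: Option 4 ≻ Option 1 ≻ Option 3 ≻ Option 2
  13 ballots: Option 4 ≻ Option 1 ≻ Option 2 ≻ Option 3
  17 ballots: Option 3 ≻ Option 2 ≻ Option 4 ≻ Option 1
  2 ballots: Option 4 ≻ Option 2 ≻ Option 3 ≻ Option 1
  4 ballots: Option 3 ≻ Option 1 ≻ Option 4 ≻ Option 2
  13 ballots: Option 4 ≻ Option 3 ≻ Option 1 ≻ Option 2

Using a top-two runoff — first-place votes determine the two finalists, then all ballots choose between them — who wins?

Option 4

Round 1 first-place votes: Option 1 0, Option 2 0, Option 3 21, Option 4 31. Option 4 and Option 3 advance.
Runoff: Option 4 is ranked above Option 3 on 31 ballots, Option 3 above Option 4 on 21.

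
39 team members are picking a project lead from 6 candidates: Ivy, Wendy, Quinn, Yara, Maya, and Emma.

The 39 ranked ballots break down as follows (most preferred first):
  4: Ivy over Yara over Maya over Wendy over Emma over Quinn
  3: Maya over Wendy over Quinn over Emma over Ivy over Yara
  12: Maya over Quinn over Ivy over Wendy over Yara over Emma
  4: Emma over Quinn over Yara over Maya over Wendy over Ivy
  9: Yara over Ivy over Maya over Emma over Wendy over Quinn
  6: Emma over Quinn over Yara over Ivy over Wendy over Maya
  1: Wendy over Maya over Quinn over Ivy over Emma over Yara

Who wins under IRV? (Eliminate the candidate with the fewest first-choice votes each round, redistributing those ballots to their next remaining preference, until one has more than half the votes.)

Yara

Round 1: Ivy 4, Wendy 1, Quinn 0, Yara 9, Maya 15, Emma 10. Quinn eliminated.
Round 2: Ivy 4, Wendy 1, Yara 9, Maya 15, Emma 10. Wendy eliminated.
Round 3: Ivy 4, Yara 9, Maya 16, Emma 10. Ivy eliminated.
Round 4: Yara 13, Maya 16, Emma 10. Emma eliminated.
Round 5: Yara 23, Maya 16. Yara has a majority (≥20).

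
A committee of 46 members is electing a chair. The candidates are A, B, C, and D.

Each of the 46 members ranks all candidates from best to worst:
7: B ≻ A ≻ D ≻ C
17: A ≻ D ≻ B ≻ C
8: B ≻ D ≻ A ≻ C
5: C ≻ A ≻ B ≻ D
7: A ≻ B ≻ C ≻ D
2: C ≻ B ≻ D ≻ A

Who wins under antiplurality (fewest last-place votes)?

B

Last-place votes: A 2, B 0, C 32, D 12.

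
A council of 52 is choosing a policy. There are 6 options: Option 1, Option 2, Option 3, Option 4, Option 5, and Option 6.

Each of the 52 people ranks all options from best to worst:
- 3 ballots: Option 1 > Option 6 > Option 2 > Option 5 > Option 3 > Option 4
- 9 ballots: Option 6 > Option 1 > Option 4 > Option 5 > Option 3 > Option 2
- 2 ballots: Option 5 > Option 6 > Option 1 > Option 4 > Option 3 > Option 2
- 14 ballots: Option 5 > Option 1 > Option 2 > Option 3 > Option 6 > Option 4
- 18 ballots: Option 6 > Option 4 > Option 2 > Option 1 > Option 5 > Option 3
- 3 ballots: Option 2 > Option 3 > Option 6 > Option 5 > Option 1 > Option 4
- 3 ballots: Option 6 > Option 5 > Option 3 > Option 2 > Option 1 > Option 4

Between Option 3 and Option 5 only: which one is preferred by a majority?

Option 3 is ranked above Option 5 on 3 ballots; Option 5 above Option 3 on 49.

Option 5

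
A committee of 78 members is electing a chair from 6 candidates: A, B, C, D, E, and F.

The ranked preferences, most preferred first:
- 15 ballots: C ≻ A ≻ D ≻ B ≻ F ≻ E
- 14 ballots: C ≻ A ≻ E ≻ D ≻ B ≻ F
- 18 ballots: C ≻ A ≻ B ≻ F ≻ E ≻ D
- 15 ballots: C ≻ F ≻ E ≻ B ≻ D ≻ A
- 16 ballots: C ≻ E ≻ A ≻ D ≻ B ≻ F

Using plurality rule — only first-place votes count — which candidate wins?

C

First-place votes: A 0, B 0, C 78, D 0, E 0, F 0.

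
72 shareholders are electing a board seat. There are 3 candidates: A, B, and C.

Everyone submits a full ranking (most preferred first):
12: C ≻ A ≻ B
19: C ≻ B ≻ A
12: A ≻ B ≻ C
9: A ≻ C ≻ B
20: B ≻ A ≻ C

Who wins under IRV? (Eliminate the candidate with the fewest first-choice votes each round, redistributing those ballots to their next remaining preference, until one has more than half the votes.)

Round 1: A 21, B 20, C 31. B eliminated.
Round 2: A 41, C 31. A has a majority (≥37).

A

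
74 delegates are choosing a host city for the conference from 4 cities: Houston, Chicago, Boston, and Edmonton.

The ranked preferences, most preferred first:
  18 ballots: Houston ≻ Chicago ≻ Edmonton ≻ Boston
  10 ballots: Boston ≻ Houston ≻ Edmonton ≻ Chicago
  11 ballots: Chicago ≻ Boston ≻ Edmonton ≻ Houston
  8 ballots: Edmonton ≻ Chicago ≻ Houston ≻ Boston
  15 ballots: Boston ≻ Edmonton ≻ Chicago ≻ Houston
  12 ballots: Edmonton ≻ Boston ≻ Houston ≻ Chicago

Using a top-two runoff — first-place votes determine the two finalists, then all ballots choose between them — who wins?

Edmonton

Round 1 first-place votes: Houston 18, Chicago 11, Boston 25, Edmonton 20. Boston and Edmonton advance.
Runoff: Boston is ranked above Edmonton on 36 ballots, Edmonton above Boston on 38.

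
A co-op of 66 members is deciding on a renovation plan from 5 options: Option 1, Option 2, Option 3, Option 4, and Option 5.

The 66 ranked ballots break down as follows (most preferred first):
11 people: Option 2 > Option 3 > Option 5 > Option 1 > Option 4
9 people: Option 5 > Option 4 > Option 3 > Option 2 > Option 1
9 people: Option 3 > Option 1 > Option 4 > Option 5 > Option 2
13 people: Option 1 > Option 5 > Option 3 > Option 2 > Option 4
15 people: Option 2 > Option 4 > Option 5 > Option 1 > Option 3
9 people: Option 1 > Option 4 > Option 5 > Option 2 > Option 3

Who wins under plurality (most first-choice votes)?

Option 2

First-place votes: Option 1 22, Option 2 26, Option 3 9, Option 4 0, Option 5 9.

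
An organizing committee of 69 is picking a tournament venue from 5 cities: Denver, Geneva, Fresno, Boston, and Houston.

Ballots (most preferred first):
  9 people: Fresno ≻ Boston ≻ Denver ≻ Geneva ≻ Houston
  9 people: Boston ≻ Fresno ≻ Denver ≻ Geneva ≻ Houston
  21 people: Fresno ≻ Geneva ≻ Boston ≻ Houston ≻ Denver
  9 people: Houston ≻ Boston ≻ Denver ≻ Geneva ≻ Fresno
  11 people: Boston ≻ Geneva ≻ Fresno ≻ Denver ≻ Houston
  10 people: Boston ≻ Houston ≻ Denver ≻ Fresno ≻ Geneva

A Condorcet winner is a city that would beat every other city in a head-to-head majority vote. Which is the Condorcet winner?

Boston vs Denver: 69–0
Boston vs Geneva: 48–21
Boston vs Fresno: 39–30
Boston vs Houston: 60–9
Boston beats every other city.

Boston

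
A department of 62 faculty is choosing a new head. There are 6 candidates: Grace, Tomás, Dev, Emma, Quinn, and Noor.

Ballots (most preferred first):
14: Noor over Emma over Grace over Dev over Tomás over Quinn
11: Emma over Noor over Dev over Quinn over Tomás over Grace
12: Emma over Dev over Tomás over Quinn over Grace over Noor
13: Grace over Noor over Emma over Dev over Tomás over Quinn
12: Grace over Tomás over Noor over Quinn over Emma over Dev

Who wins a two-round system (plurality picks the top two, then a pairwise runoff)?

Round 1 first-place votes: Grace 25, Tomás 0, Dev 0, Emma 23, Quinn 0, Noor 14. Grace and Emma advance.
Runoff: Grace is ranked above Emma on 25 ballots, Emma above Grace on 37.

Emma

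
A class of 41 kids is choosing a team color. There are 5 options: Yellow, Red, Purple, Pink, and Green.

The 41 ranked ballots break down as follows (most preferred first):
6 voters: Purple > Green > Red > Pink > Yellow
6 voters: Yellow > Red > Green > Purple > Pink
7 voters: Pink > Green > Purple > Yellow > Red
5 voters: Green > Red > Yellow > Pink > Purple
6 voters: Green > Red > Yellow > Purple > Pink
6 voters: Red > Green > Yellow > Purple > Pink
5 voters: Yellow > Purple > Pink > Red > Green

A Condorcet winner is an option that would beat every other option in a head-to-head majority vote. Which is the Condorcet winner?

Green vs Yellow: 30–11
Green vs Red: 24–17
Green vs Purple: 30–11
Green vs Pink: 29–12
Green beats every other option.

Green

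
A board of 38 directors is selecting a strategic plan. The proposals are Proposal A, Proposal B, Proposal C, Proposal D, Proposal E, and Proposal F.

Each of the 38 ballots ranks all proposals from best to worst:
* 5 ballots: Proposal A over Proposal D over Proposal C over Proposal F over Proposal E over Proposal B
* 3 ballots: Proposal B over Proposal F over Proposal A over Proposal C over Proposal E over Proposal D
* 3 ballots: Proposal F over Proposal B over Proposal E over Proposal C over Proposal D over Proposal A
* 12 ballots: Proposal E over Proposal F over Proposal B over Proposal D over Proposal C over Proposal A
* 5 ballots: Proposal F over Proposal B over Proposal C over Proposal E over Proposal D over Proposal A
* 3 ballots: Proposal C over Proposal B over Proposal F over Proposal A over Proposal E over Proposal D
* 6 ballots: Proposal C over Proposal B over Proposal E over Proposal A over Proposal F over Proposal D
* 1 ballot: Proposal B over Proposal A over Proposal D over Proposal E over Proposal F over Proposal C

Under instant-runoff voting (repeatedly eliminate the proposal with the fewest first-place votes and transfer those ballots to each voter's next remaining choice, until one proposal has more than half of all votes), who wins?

Round 1: Proposal A 5, Proposal B 4, Proposal C 9, Proposal D 0, Proposal E 12, Proposal F 8. Proposal D eliminated.
Round 2: Proposal A 5, Proposal B 4, Proposal C 9, Proposal E 12, Proposal F 8. Proposal B eliminated.
Round 3: Proposal A 6, Proposal C 9, Proposal E 12, Proposal F 11. Proposal A eliminated.
Round 4: Proposal C 14, Proposal E 13, Proposal F 11. Proposal F eliminated.
Round 5: Proposal C 22, Proposal E 16. Proposal C has a majority (≥20).

Proposal C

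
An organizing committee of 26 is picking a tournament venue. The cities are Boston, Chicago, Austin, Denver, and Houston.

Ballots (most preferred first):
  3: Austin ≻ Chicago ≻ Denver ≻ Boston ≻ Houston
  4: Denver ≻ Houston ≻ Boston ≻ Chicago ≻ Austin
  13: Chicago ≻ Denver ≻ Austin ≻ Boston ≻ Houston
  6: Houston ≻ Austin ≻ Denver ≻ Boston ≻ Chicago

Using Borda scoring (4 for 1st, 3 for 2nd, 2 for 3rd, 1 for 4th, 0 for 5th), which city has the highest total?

Denver

Boston: 3×1 + 4×2 + 13×1 + 6×1 = 30
Chicago: 3×3 + 4×1 + 13×4 + 6×0 = 65
Austin: 3×4 + 4×0 + 13×2 + 6×3 = 56
Denver: 3×2 + 4×4 + 13×3 + 6×2 = 73
Houston: 3×0 + 4×3 + 13×0 + 6×4 = 36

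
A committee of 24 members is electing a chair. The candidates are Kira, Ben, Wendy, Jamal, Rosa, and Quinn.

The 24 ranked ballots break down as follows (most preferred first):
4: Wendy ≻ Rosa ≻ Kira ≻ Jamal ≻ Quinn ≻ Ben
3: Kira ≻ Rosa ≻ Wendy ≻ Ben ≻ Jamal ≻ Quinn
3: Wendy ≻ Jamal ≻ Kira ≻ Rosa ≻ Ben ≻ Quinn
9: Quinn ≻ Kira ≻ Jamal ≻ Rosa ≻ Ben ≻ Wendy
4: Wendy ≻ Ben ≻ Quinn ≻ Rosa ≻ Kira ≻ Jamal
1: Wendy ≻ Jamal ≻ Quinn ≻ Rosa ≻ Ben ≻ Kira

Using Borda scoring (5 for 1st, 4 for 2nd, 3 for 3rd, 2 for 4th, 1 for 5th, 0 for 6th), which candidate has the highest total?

Kira: 4×3 + 3×5 + 3×3 + 9×4 + 4×1 + 1×0 = 76
Ben: 4×0 + 3×2 + 3×1 + 9×1 + 4×4 + 1×1 = 35
Wendy: 4×5 + 3×3 + 3×5 + 9×0 + 4×5 + 1×5 = 69
Jamal: 4×2 + 3×1 + 3×4 + 9×3 + 4×0 + 1×4 = 54
Rosa: 4×4 + 3×4 + 3×2 + 9×2 + 4×2 + 1×2 = 62
Quinn: 4×1 + 3×0 + 3×0 + 9×5 + 4×3 + 1×3 = 64

Kira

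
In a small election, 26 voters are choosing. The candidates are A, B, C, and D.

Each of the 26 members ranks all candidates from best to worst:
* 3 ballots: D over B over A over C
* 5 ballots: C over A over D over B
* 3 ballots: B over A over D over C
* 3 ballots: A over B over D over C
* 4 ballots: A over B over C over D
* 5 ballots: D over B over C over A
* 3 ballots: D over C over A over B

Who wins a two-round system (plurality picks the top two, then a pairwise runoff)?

A

Round 1 first-place votes: A 7, B 3, C 5, D 11. D and A advance.
Runoff: D is ranked above A on 11 ballots, A above D on 15.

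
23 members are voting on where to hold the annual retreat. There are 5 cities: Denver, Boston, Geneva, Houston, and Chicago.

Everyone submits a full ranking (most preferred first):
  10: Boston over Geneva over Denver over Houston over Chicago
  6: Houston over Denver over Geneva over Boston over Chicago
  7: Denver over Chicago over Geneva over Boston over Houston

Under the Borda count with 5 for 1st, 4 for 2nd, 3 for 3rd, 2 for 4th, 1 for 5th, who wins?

Denver

Denver: 10×3 + 6×4 + 7×5 = 89
Boston: 10×5 + 6×2 + 7×2 = 76
Geneva: 10×4 + 6×3 + 7×3 = 79
Houston: 10×2 + 6×5 + 7×1 = 57
Chicago: 10×1 + 6×1 + 7×4 = 44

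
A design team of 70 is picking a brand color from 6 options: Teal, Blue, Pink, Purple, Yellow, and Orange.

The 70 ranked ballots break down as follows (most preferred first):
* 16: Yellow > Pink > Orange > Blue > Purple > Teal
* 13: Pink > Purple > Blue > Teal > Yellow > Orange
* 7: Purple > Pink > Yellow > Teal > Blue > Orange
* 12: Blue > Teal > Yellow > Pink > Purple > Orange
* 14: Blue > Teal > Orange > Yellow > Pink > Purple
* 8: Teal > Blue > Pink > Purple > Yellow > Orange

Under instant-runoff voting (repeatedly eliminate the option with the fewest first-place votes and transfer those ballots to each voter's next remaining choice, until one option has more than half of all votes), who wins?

Pink

Round 1: Teal 8, Blue 26, Pink 13, Purple 7, Yellow 16, Orange 0. Orange eliminated.
Round 2: Teal 8, Blue 26, Pink 13, Purple 7, Yellow 16. Purple eliminated.
Round 3: Teal 8, Blue 26, Pink 20, Yellow 16. Teal eliminated.
Round 4: Blue 34, Pink 20, Yellow 16. Yellow eliminated.
Round 5: Blue 34, Pink 36. Pink has a majority (≥36).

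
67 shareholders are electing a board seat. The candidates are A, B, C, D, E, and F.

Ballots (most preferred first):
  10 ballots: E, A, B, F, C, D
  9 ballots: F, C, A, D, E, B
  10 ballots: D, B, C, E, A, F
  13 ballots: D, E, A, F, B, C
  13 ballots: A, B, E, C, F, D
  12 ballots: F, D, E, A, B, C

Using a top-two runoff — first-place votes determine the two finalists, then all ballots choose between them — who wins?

F

Round 1 first-place votes: A 13, B 0, C 0, D 23, E 10, F 21. D and F advance.
Runoff: D is ranked above F on 23 ballots, F above D on 44.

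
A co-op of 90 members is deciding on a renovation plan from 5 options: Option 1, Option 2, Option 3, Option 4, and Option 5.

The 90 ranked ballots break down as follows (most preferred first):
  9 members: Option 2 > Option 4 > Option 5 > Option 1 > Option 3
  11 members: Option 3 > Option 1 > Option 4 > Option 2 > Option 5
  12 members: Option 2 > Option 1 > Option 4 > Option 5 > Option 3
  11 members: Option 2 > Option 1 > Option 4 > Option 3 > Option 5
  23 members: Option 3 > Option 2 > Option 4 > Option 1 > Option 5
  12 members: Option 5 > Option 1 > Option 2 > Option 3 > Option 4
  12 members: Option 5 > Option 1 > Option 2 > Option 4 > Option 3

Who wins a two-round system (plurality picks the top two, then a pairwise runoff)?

Option 2

Round 1 first-place votes: Option 1 0, Option 2 32, Option 3 34, Option 4 0, Option 5 24. Option 3 and Option 2 advance.
Runoff: Option 3 is ranked above Option 2 on 34 ballots, Option 2 above Option 3 on 56.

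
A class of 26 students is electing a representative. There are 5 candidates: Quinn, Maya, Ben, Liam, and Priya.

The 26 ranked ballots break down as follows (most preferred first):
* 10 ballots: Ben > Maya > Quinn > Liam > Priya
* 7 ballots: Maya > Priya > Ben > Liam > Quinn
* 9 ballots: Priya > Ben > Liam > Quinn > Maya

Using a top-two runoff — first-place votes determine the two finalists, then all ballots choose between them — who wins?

Priya

Round 1 first-place votes: Quinn 0, Maya 7, Ben 10, Liam 0, Priya 9. Ben and Priya advance.
Runoff: Ben is ranked above Priya on 10 ballots, Priya above Ben on 16.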